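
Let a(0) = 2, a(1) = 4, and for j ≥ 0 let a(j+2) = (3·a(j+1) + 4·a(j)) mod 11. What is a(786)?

Computing terms: a(0) = 2; a(1) = 4; a(2) = 9; a(3) = 10; a(4) = 0; a(5) = 7; a(6) = 10; a(7) = 3; a(8) = 5; a(9) = 5; a(10) = 2; a(11) = 4.
Since (a(10), a(11)) = (a(0), a(1)) = (2, 4) (two consecutive terms determine the rest), the sequence is periodic with period 10.
(786 - 0) mod 10 = 6, so a(786) = a(6) = 10.

10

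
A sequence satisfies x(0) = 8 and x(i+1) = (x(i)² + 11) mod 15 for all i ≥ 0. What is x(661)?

Computing terms: x(0) = 8,  x(1) = 0,  x(2) = 11,  x(3) = 12,  x(4) = 5,  x(5) = 6,  x(6) = 2,  x(7) = 0.
Since x(7) = x(1) = 0, the sequence is eventually periodic: after a pre-period of length 1 it cycles with period 6.
For i ≥ 1, x(i) depends only on (i - 1) mod 6. (661 - 1) mod 6 = 0, so x(661) = x(1) = 0.

0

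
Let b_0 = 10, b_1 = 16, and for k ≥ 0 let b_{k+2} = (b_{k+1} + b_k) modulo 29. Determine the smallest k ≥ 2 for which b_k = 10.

4

b_0 = 10, b_1 = 16, b_2 = 26, b_3 = 13, b_4 = 10, b_5 = 23, b_6 = 4, b_7 = 27, b_8 = 2, b_9 = 0, b_{10} = 2, b_{11} = 2, b_{12} = 4, b_{13} = 6, b_{14} = 10, b_{15} = 16.
The sequence repeats with period 14.
The value 10 first appears (with k ≥ 2) at b_4.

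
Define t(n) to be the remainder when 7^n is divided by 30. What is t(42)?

19

Computing terms: t(1) = 7,  t(2) = 19,  t(3) = 13,  t(4) = 1,  t(5) = 7.
Since t(5) = t(1) = 7, the sequence is periodic with period 4.
So t(42) = t(1 + ((42-1) mod 4)) = t(2) = 19.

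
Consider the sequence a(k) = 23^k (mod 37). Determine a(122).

11

We have a(1) = 23,  a(2) = 11,  a(3) = 31,  a(4) = 10,  a(5) = 8,  a(6) = 36,  a(7) = 14,  a(8) = 26,  a(9) = 6,  a(10) = 27,  a(11) = 29,  a(12) = 1,  a(13) = 23.
The sequence repeats with period 12.
(122 - 1) mod 12 = 1, so a(122) = a(2) = 11.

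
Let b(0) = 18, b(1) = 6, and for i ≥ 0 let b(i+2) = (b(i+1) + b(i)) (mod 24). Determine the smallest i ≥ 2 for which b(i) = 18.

6

Computing terms: b(0) = 18,  b(1) = 6,  b(2) = 0,  b(3) = 6,  b(4) = 6,  b(5) = 12,  b(6) = 18,  b(7) = 6.
The sequence repeats with period 6.
The value 18 next appears (with i ≥ 2) at b(6).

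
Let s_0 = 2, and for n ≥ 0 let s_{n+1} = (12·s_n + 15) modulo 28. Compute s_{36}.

Listing terms: s_0 = 2; s_1 = 11; s_2 = 7; s_3 = 15; s_4 = 27; s_5 = 3; s_6 = 23; s_7 = 11.
Since s_7 = s_1 = 11, the sequence is eventually periodic: after a pre-period of length 1 it cycles with period 6.
For n ≥ 1, s_n depends only on (n - 1) mod 6. (36 - 1) mod 6 = 5, so s_{36} = s_6 = 23.

23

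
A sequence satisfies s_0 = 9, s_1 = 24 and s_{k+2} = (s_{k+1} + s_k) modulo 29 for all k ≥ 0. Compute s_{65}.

Computing terms: s_0 = 9,  s_1 = 24,  s_2 = 4,  s_3 = 28,  s_4 = 3,  s_5 = 2,  s_6 = 5,  s_7 = 7,  s_8 = 12,  s_9 = 19,  s_{10} = 2,  s_{11} = 21,  s_{12} = 23,  s_{13} = 15,  s_{14} = 9,  s_{15} = 24.
The sequence repeats with period 14.
So s_{65} = s_{0 + ((65-0) mod 14)} = s_9 = 19.

19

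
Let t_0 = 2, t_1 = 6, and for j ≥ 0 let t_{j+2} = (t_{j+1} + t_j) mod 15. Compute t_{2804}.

7

Listing terms: t_0 = 2, t_1 = 6, t_2 = 8, t_3 = 14, t_4 = 7, t_5 = 6, t_6 = 13, t_7 = 4, t_8 = 2, t_9 = 6.
The sequence repeats with period 8.
So t_{2804} = t_{0 + ((2804-0) mod 8)} = t_4 = 7.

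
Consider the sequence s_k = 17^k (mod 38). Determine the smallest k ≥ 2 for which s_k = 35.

4

s_1 = 17,  s_2 = 23,  s_3 = 11,  s_4 = 35,  s_5 = 25,  s_6 = 7,  s_7 = 5,  s_8 = 9,  s_9 = 1,  s_{10} = 17.
The sequence repeats with period 9.
The value 35 first appears (with k ≥ 2) at s_4.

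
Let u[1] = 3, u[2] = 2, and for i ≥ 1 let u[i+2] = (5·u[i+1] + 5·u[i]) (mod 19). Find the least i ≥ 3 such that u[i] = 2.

u[1] = 3,  u[2] = 2,  u[3] = 6,  u[4] = 2,  u[5] = 2,  u[6] = 1,  u[7] = 15,  u[8] = 4,  u[9] = 0,  u[10] = 1,  u[11] = 5,  u[12] = 11,  u[13] = 4,  u[14] = 18,  u[15] = 15,  u[16] = 13,  u[17] = 7,  u[18] = 5,  u[19] = 3,  u[20] = 2.
Since (u[19], u[20]) = (u[1], u[2]) = (3, 2) (two consecutive terms determine the rest), the sequence is periodic with period 18.
The value 2 first appears (with i ≥ 3) at u[4].

4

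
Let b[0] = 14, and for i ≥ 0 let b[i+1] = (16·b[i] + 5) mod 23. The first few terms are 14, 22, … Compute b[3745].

9

Listing terms: b[0] = 14,  b[1] = 22,  b[2] = 12,  b[3] = 13,  b[4] = 6,  b[5] = 9,  b[6] = 11,  b[7] = 20,  b[8] = 3,  b[9] = 7,  b[10] = 2,  b[11] = 14.
Since b[11] = b[0] = 14, the sequence is periodic with period 11.
(3745 - 0) mod 11 = 5, so b[3745] = b[5] = 9.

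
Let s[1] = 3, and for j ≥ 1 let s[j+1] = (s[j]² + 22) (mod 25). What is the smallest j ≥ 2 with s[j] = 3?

9

We have s[1] = 3, s[2] = 6, s[3] = 8, s[4] = 11, s[5] = 18, s[6] = 21, s[7] = 13, s[8] = 16, s[9] = 3.
Since s[9] = s[1] = 3, the sequence is periodic with period 8.
The value 3 next appears (with j ≥ 2) at s[9].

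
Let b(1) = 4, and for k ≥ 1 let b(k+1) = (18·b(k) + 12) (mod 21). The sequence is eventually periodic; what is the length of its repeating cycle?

Computing terms: b(1) = 4; b(2) = 0; b(3) = 12; b(4) = 18; b(5) = 0.
Since b(5) = b(2) = 0, the sequence is eventually periodic: after a pre-period of length 1 it cycles with period 3.

3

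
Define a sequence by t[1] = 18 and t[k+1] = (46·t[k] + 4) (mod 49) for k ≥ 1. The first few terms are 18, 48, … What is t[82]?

4

t[1] = 18,  t[2] = 48,  t[3] = 7,  t[4] = 32,  t[5] = 6,  t[6] = 35,  t[7] = 46,  t[8] = 13,  t[9] = 14,  t[10] = 11,  t[11] = 20,  t[12] = 42,  t[13] = 25,  t[14] = 27,  t[15] = 21,  t[16] = 39,  t[17] = 34,  t[18] = 0,  t[19] = 4,  t[20] = 41,  t[21] = 28,  t[22] = 18.
Since t[22] = t[1] = 18, the sequence is periodic with period 21.
So t[82] = t[1 + ((82-1) mod 21)] = t[19] = 4.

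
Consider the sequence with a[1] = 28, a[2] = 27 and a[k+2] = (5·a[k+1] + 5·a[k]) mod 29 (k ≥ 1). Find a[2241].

28

a[1] = 28, a[2] = 27, a[3] = 14, a[4] = 2, a[5] = 22, a[6] = 4, a[7] = 14, a[8] = 3, a[9] = 27, a[10] = 5, a[11] = 15, a[12] = 13, a[13] = 24, a[14] = 11, a[15] = 1, a[16] = 2, a[17] = 15, a[18] = 27, a[19] = 7, a[20] = 25, a[21] = 15, a[22] = 26, a[23] = 2, a[24] = 24, a[25] = 14, a[26] = 16, a[27] = 5, a[28] = 18, a[29] = 28, a[30] = 27.
The sequence repeats with period 28.
(2241 - 1) mod 28 = 0, so a[2241] = a[1] = 28.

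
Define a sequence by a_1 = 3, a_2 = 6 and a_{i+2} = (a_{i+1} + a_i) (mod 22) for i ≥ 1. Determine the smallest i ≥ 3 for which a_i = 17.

6

Listing terms: a_1 = 3, a_2 = 6, a_3 = 9, a_4 = 15, a_5 = 2, a_6 = 17, a_7 = 19, a_8 = 14, a_9 = 11, a_{10} = 3, a_{11} = 14, a_{12} = 17, a_{13} = 9, a_{14} = 4, a_{15} = 13, a_{16} = 17, a_{17} = 8, a_{18} = 3, a_{19} = 11, a_{20} = 14, a_{21} = 3, a_{22} = 17, a_{23} = 20, a_{24} = 15, a_{25} = 13, a_{26} = 6, a_{27} = 19, a_{28} = 3, a_{29} = 0, a_{30} = 3, a_{31} = 3, a_{32} = 6.
The sequence repeats with period 30.
The value 17 first appears (with i ≥ 3) at a_6.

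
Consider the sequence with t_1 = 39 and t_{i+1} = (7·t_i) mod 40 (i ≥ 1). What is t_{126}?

33

Listing terms: t_1 = 39; t_2 = 33; t_3 = 31; t_4 = 17; t_5 = 39.
The sequence repeats with period 4.
So t_{126} = t_{1 + ((126-1) mod 4)} = t_2 = 33.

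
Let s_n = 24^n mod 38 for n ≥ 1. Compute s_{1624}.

Computing terms: s_1 = 24,  s_2 = 6,  s_3 = 30,  s_4 = 36,  s_5 = 28,  s_6 = 26,  s_7 = 16,  s_8 = 4,  s_9 = 20,  s_{10} = 24.
Since s_{10} = s_1 = 24, the sequence is periodic with period 9.
(1624 - 1) mod 9 = 3, so s_{1624} = s_4 = 36.

36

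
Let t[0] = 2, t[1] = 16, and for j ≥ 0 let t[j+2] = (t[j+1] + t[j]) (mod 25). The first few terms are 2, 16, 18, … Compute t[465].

Computing terms: t[0] = 2,  t[1] = 16,  t[2] = 18,  t[3] = 9,  t[4] = 2,  t[5] = 11,  t[6] = 13,  t[7] = 24,  t[8] = 12,  t[9] = 11,  t[10] = 23,  t[11] = 9,  t[12] = 7,  t[13] = 16,  t[14] = 23,  t[15] = 14,  t[16] = 12,  t[17] = 1,  t[18] = 13,  t[19] = 14,  t[20] = 2,  t[21] = 16.
Since (t[20], t[21]) = (t[0], t[1]) = (2, 16) (two consecutive terms determine the rest), the sequence is periodic with period 20.
So t[465] = t[0 + ((465-0) mod 20)] = t[5] = 11.

11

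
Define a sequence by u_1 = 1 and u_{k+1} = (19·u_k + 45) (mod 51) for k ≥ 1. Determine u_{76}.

34

Computing terms: u_1 = 1,  u_2 = 13,  u_3 = 37,  u_4 = 34,  u_5 = 28,  u_6 = 16,  u_7 = 43,  u_8 = 46,  u_9 = 1.
The sequence repeats with period 8.
(76 - 1) mod 8 = 3, so u_{76} = u_4 = 34.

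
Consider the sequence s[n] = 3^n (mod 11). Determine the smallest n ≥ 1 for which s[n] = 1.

Listing terms: s[0] = 1, s[1] = 3, s[2] = 9, s[3] = 5, s[4] = 4, s[5] = 1.
The sequence repeats with period 5.
The value 1 next appears (with n ≥ 1) at s[5].

5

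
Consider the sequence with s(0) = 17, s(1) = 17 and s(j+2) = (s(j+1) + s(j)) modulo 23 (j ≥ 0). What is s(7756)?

s(0) = 17,  s(1) = 17,  s(2) = 11,  s(3) = 5,  s(4) = 16,  s(5) = 21,  s(6) = 14,  s(7) = 12,  s(8) = 3,  s(9) = 15,  s(10) = 18,  s(11) = 10,  s(12) = 5,  s(13) = 15,  s(14) = 20,  s(15) = 12,  s(16) = 9,  s(17) = 21,  s(18) = 7,  s(19) = 5,  s(20) = 12,  s(21) = 17,  s(22) = 6,  s(23) = 0,  s(24) = 6,  s(25) = 6,  s(26) = 12,  s(27) = 18,  s(28) = 7,  s(29) = 2,  s(30) = 9,  s(31) = 11,  s(32) = 20,  s(33) = 8,  s(34) = 5,  s(35) = 13,  s(36) = 18,  s(37) = 8,  s(38) = 3,  s(39) = 11,  s(40) = 14,  s(41) = 2,  s(42) = 16,  s(43) = 18,  s(44) = 11,  s(45) = 6,  s(46) = 17,  s(47) = 0,  s(48) = 17,  s(49) = 17.
Since (s(48), s(49)) = (s(0), s(1)) = (17, 17) (two consecutive terms determine the rest), the sequence is periodic with period 48.
So s(7756) = s(0 + ((7756-0) mod 48)) = s(28) = 7.

7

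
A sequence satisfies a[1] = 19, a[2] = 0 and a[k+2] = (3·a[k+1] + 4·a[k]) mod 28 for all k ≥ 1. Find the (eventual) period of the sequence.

We have a[1] = 19; a[2] = 0; a[3] = 20; a[4] = 4; a[5] = 8; a[6] = 12; a[7] = 12; a[8] = 0; a[9] = 20.
Since (a[8], a[9]) = (a[2], a[3]) = (0, 20) (two consecutive terms determine the rest), the sequence is eventually periodic: after a pre-period of length 1 it cycles with period 6.

6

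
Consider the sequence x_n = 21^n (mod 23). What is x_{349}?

x_0 = 1, x_1 = 21, x_2 = 4, x_3 = 15, x_4 = 16, x_5 = 14, x_6 = 18, x_7 = 10, x_8 = 3, x_9 = 17, x_{10} = 12, x_{11} = 22, x_{12} = 2, x_{13} = 19, x_{14} = 8, x_{15} = 7, x_{16} = 9, x_{17} = 5, x_{18} = 13, x_{19} = 20, x_{20} = 6, x_{21} = 11, x_{22} = 1.
The sequence repeats with period 22.
So x_{349} = x_{0 + ((349-0) mod 22)} = x_{19} = 20.

20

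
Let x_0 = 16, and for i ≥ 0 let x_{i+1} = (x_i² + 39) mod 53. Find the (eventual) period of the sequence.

Computing terms: x_0 = 16,  x_1 = 30,  x_2 = 38,  x_3 = 52,  x_4 = 40,  x_5 = 49,  x_6 = 2,  x_7 = 43,  x_8 = 33,  x_9 = 15,  x_{10} = 52.
Since x_{10} = x_3 = 52, the sequence is eventually periodic: after a pre-period of length 3 it cycles with period 7.

7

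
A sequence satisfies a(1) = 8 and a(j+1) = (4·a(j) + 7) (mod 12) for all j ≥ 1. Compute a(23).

3

Listing terms: a(1) = 8, a(2) = 3, a(3) = 7, a(4) = 11, a(5) = 3.
Since a(5) = a(2) = 3, the sequence is eventually periodic: after a pre-period of length 1 it cycles with period 3.
For j ≥ 2, a(j) depends only on (j - 2) mod 3. (23 - 2) mod 3 = 0, so a(23) = a(2) = 3.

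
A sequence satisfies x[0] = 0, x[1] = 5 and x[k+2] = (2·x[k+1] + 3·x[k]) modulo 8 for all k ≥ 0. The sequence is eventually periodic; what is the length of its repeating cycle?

x[0] = 0, x[1] = 5, x[2] = 2, x[3] = 3, x[4] = 4, x[5] = 1, x[6] = 6, x[7] = 7, x[8] = 0, x[9] = 5.
Since (x[8], x[9]) = (x[0], x[1]) = (0, 5) (two consecutive terms determine the rest), the sequence is periodic with period 8.

8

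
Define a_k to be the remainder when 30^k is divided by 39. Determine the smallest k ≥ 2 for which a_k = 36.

a_1 = 30,  a_2 = 3,  a_3 = 12,  a_4 = 9,  a_5 = 36,  a_6 = 27,  a_7 = 30.
The sequence repeats with period 6.
The value 36 first appears (with k ≥ 2) at a_5.

5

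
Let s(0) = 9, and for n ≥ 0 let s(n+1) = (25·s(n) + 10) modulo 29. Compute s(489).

Listing terms: s(0) = 9, s(1) = 3, s(2) = 27, s(3) = 18, s(4) = 25, s(5) = 26, s(6) = 22, s(7) = 9.
Since s(7) = s(0) = 9, the sequence is periodic with period 7.
So s(489) = s(0 + ((489-0) mod 7)) = s(6) = 22.

22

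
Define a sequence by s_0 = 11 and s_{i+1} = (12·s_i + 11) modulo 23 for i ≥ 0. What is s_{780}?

0

s_0 = 11, s_1 = 5, s_2 = 2, s_3 = 12, s_4 = 17, s_5 = 8, s_6 = 15, s_7 = 7, s_8 = 3, s_9 = 1, s_{10} = 0, s_{11} = 11.
The sequence repeats with period 11.
So s_{780} = s_{0 + ((780-0) mod 11)} = s_{10} = 0.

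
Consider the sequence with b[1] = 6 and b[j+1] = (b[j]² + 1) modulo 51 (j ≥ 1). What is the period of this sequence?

6

Listing terms: b[1] = 6, b[2] = 37, b[3] = 44, b[4] = 50, b[5] = 2, b[6] = 5, b[7] = 26, b[8] = 14, b[9] = 44.
Since b[9] = b[3] = 44, the sequence is eventually periodic: after a pre-period of length 2 it cycles with period 6.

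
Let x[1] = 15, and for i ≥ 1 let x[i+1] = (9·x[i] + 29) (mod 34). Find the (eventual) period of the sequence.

x[1] = 15; x[2] = 28; x[3] = 9; x[4] = 8; x[5] = 33; x[6] = 20; x[7] = 5; x[8] = 6; x[9] = 15.
Since x[9] = x[1] = 15, the sequence is periodic with period 8.

8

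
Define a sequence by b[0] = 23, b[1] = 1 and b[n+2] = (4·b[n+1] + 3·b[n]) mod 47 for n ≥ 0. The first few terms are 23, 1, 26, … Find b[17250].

23

b[0] = 23,  b[1] = 1,  b[2] = 26,  b[3] = 13,  b[4] = 36,  b[5] = 42,  b[6] = 41,  b[7] = 8,  b[8] = 14,  b[9] = 33,  b[10] = 33,  b[11] = 43,  b[12] = 36,  b[13] = 38,  b[14] = 25,  b[15] = 26,  b[16] = 38,  b[17] = 42,  b[18] = 0,  b[19] = 32,  b[20] = 34,  b[21] = 44,  b[22] = 43,  b[23] = 22,  b[24] = 29,  b[25] = 41,  b[26] = 16,  b[27] = 46,  b[28] = 44,  b[29] = 32,  b[30] = 25,  b[31] = 8,  b[32] = 13,  b[33] = 29,  b[34] = 14,  b[35] = 2,  b[36] = 3,  b[37] = 18,  b[38] = 34,  b[39] = 2,  b[40] = 16,  b[41] = 23,  b[42] = 46,  b[43] = 18,  b[44] = 22,  b[45] = 1,  b[46] = 23,  b[47] = 1.
The sequence repeats with period 46.
So b[17250] = b[0 + ((17250-0) mod 46)] = b[0] = 23.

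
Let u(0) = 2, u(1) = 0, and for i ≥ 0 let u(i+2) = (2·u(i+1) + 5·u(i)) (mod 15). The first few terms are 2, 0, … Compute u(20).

10

u(0) = 2,  u(1) = 0,  u(2) = 10,  u(3) = 5,  u(4) = 0,  u(5) = 10.
Since (u(4), u(5)) = (u(1), u(2)) = (0, 10) (two consecutive terms determine the rest), the sequence is eventually periodic: after a pre-period of length 1 it cycles with period 3.
For i ≥ 1, u(i) depends only on (i - 1) mod 3. (20 - 1) mod 3 = 1, so u(20) = u(2) = 10.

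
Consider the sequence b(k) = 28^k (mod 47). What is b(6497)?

18

We have b(1) = 28,  b(2) = 32,  b(3) = 3,  b(4) = 37,  b(5) = 2,  b(6) = 9,  b(7) = 17,  b(8) = 6,  b(9) = 27,  b(10) = 4,  b(11) = 18,  b(12) = 34,  b(13) = 12,  b(14) = 7,  b(15) = 8,  b(16) = 36,  b(17) = 21,  b(18) = 24,  b(19) = 14,  b(20) = 16,  b(21) = 25,  b(22) = 42,  b(23) = 1,  b(24) = 28.
The sequence repeats with period 23.
(6497 - 1) mod 23 = 10, so b(6497) = b(11) = 18.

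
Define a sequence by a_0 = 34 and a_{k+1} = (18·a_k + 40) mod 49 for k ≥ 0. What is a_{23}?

Computing terms: a_0 = 34, a_1 = 15, a_2 = 16, a_3 = 34.
Since a_3 = a_0 = 34, the sequence is periodic with period 3.
(23 - 0) mod 3 = 2, so a_{23} = a_2 = 16.

16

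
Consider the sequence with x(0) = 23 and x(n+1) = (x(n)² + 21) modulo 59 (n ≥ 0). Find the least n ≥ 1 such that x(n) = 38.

3

We have x(0) = 23, x(1) = 19, x(2) = 28, x(3) = 38, x(4) = 49, x(5) = 3, x(6) = 30, x(7) = 36, x(8) = 19.
Since x(8) = x(1) = 19, the sequence is eventually periodic: after a pre-period of length 1 it cycles with period 7.
The value 38 first appears (with n ≥ 1) at x(3).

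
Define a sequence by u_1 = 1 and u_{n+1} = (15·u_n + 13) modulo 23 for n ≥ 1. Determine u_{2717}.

18

u_1 = 1, u_2 = 5, u_3 = 19, u_4 = 22, u_5 = 21, u_6 = 6, u_7 = 11, u_8 = 17, u_9 = 15, u_{10} = 8, u_{11} = 18, u_{12} = 7, u_{13} = 3, u_{14} = 12, u_{15} = 9, u_{16} = 10, u_{17} = 2, u_{18} = 20, u_{19} = 14, u_{20} = 16, u_{21} = 0, u_{22} = 13, u_{23} = 1.
The sequence repeats with period 22.
(2717 - 1) mod 22 = 10, so u_{2717} = u_{11} = 18.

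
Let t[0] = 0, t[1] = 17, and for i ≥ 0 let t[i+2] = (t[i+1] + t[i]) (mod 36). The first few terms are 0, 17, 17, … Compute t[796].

15

Listing terms: t[0] = 0,  t[1] = 17,  t[2] = 17,  t[3] = 34,  t[4] = 15,  t[5] = 13,  t[6] = 28,  t[7] = 5,  t[8] = 33,  t[9] = 2,  t[10] = 35,  t[11] = 1,  t[12] = 0,  t[13] = 1,  t[14] = 1,  t[15] = 2,  t[16] = 3,  t[17] = 5,  t[18] = 8,  t[19] = 13,  t[20] = 21,  t[21] = 34,  t[22] = 19,  t[23] = 17,  t[24] = 0,  t[25] = 17.
The sequence repeats with period 24.
(796 - 0) mod 24 = 4, so t[796] = t[4] = 15.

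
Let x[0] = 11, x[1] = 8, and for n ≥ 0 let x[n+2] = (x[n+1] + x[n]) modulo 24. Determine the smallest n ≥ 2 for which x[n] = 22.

Listing terms: x[0] = 11,  x[1] = 8,  x[2] = 19,  x[3] = 3,  x[4] = 22,  x[5] = 1,  x[6] = 23,  x[7] = 0,  x[8] = 23,  x[9] = 23,  x[10] = 22,  x[11] = 21,  x[12] = 19,  x[13] = 16,  x[14] = 11,  x[15] = 3,  x[16] = 14,  x[17] = 17,  x[18] = 7,  x[19] = 0,  x[20] = 7,  x[21] = 7,  x[22] = 14,  x[23] = 21,  x[24] = 11,  x[25] = 8.
The sequence repeats with period 24.
The value 22 first appears (with n ≥ 2) at x[4].

4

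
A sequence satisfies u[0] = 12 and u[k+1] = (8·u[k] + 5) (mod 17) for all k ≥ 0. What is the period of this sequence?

8

Computing terms: u[0] = 12; u[1] = 16; u[2] = 14; u[3] = 15; u[4] = 6; u[5] = 2; u[6] = 4; u[7] = 3; u[8] = 12.
Since u[8] = u[0] = 12, the sequence is periodic with period 8.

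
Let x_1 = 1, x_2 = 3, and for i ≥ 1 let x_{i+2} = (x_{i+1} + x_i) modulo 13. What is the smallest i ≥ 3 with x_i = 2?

19

We have x_1 = 1; x_2 = 3; x_3 = 4; x_4 = 7; x_5 = 11; x_6 = 5; x_7 = 3; x_8 = 8; x_9 = 11; x_{10} = 6; x_{11} = 4; x_{12} = 10; x_{13} = 1; x_{14} = 11; x_{15} = 12; x_{16} = 10; x_{17} = 9; x_{18} = 6; x_{19} = 2; x_{20} = 8; x_{21} = 10; x_{22} = 5; x_{23} = 2; x_{24} = 7; x_{25} = 9; x_{26} = 3; x_{27} = 12; x_{28} = 2; x_{29} = 1; x_{30} = 3.
Since (x_{29}, x_{30}) = (x_1, x_2) = (1, 3) (two consecutive terms determine the rest), the sequence is periodic with period 28.
The value 2 first appears (with i ≥ 3) at x_{19}.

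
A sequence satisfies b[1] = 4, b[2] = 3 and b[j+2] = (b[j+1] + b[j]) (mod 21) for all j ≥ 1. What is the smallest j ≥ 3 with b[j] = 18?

We have b[1] = 4, b[2] = 3, b[3] = 7, b[4] = 10, b[5] = 17, b[6] = 6, b[7] = 2, b[8] = 8, b[9] = 10, b[10] = 18, b[11] = 7, b[12] = 4, b[13] = 11, b[14] = 15, b[15] = 5, b[16] = 20, b[17] = 4, b[18] = 3.
Since (b[17], b[18]) = (b[1], b[2]) = (4, 3) (two consecutive terms determine the rest), the sequence is periodic with period 16.
The value 18 first appears (with j ≥ 3) at b[10].

10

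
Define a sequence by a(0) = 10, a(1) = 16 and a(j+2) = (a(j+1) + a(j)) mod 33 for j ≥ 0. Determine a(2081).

16

Listing terms: a(0) = 10, a(1) = 16, a(2) = 26, a(3) = 9, a(4) = 2, a(5) = 11, a(6) = 13, a(7) = 24, a(8) = 4, a(9) = 28, a(10) = 32, a(11) = 27, a(12) = 26, a(13) = 20, a(14) = 13, a(15) = 0, a(16) = 13, a(17) = 13, a(18) = 26, a(19) = 6, a(20) = 32, a(21) = 5, a(22) = 4, a(23) = 9, a(24) = 13, a(25) = 22, a(26) = 2, a(27) = 24, a(28) = 26, a(29) = 17, a(30) = 10, a(31) = 27, a(32) = 4, a(33) = 31, a(34) = 2, a(35) = 0, a(36) = 2, a(37) = 2, a(38) = 4, a(39) = 6, a(40) = 10, a(41) = 16.
The sequence repeats with period 40.
So a(2081) = a(0 + ((2081-0) mod 40)) = a(1) = 16.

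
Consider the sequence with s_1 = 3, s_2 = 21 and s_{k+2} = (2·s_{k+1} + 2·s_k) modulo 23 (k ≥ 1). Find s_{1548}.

18

Listing terms: s_1 = 3, s_2 = 21, s_3 = 2, s_4 = 0, s_5 = 4, s_6 = 8, s_7 = 1, s_8 = 18, s_9 = 15, s_{10} = 20, s_{11} = 1, s_{12} = 19, s_{13} = 17, s_{14} = 3, s_{15} = 17, s_{16} = 17, s_{17} = 22, s_{18} = 9, s_{19} = 16, s_{20} = 4, s_{21} = 17, s_{22} = 19, s_{23} = 3, s_{24} = 21.
Since (s_{23}, s_{24}) = (s_1, s_2) = (3, 21) (two consecutive terms determine the rest), the sequence is periodic with period 22.
So s_{1548} = s_{1 + ((1548-1) mod 22)} = s_8 = 18.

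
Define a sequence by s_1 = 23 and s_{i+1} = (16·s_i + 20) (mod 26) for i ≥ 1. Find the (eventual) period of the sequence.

3

Listing terms: s_1 = 23,  s_2 = 24,  s_3 = 14,  s_4 = 10,  s_5 = 24.
Since s_5 = s_2 = 24, the sequence is eventually periodic: after a pre-period of length 1 it cycles with period 3.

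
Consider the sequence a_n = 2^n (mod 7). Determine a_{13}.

a_0 = 1,  a_1 = 2,  a_2 = 4,  a_3 = 1.
The sequence repeats with period 3.
(13 - 0) mod 3 = 1, so a_{13} = a_1 = 2.

2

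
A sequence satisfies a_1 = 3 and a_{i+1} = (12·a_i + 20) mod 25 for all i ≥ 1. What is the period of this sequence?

20

a_1 = 3; a_2 = 6; a_3 = 17; a_4 = 24; a_5 = 8; a_6 = 16; a_7 = 12; a_8 = 14; a_9 = 13; a_{10} = 1; a_{11} = 7; a_{12} = 4; a_{13} = 18; a_{14} = 11; a_{15} = 2; a_{16} = 19; a_{17} = 23; a_{18} = 21; a_{19} = 22; a_{20} = 9; a_{21} = 3.
The sequence repeats with period 20.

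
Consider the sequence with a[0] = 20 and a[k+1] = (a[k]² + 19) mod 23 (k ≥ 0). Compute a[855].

Listing terms: a[0] = 20, a[1] = 5, a[2] = 21, a[3] = 0, a[4] = 19, a[5] = 12, a[6] = 2, a[7] = 0.
Since a[7] = a[3] = 0, the sequence is eventually periodic: after a pre-period of length 3 it cycles with period 4.
For k ≥ 3, a[k] depends only on (k - 3) mod 4. (855 - 3) mod 4 = 0, so a[855] = a[3] = 0.

0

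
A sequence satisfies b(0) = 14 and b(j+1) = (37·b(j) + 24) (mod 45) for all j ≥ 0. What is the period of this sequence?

Computing terms: b(0) = 14, b(1) = 2, b(2) = 8, b(3) = 5, b(4) = 29, b(5) = 17, b(6) = 23, b(7) = 20, b(8) = 44, b(9) = 32, b(10) = 38, b(11) = 35, b(12) = 14.
The sequence repeats with period 12.

12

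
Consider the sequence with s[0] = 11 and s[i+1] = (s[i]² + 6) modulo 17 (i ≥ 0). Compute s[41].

14

s[0] = 11; s[1] = 8; s[2] = 2; s[3] = 10; s[4] = 4; s[5] = 5; s[6] = 14; s[7] = 15; s[8] = 10.
Since s[8] = s[3] = 10, the sequence is eventually periodic: after a pre-period of length 3 it cycles with period 5.
For i ≥ 3, s[i] depends only on (i - 3) mod 5. (41 - 3) mod 5 = 3, so s[41] = s[6] = 14.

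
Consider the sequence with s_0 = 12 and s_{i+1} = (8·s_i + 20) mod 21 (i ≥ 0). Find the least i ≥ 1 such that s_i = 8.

Computing terms: s_0 = 12,  s_1 = 11,  s_2 = 3,  s_3 = 2,  s_4 = 15,  s_5 = 14,  s_6 = 6,  s_7 = 5,  s_8 = 18,  s_9 = 17,  s_{10} = 9,  s_{11} = 8,  s_{12} = 0,  s_{13} = 20,  s_{14} = 12.
Since s_{14} = s_0 = 12, the sequence is periodic with period 14.
The value 8 first appears (with i ≥ 1) at s_{11}.

11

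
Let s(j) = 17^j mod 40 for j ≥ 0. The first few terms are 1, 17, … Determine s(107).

s(0) = 1; s(1) = 17; s(2) = 9; s(3) = 33; s(4) = 1.
Since s(4) = s(0) = 1, the sequence is periodic with period 4.
(107 - 0) mod 4 = 3, so s(107) = s(3) = 33.

33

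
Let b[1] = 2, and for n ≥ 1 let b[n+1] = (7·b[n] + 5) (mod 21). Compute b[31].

5

Listing terms: b[1] = 2, b[2] = 19, b[3] = 12, b[4] = 5, b[5] = 19.
Since b[5] = b[2] = 19, the sequence is eventually periodic: after a pre-period of length 1 it cycles with period 3.
For n ≥ 2, b[n] depends only on (n - 2) mod 3. (31 - 2) mod 3 = 2, so b[31] = b[4] = 5.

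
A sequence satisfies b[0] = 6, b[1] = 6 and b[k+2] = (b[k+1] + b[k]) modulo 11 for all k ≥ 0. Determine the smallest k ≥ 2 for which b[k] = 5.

Computing terms: b[0] = 6, b[1] = 6, b[2] = 1, b[3] = 7, b[4] = 8, b[5] = 4, b[6] = 1, b[7] = 5, b[8] = 6, b[9] = 0, b[10] = 6, b[11] = 6.
Since (b[10], b[11]) = (b[0], b[1]) = (6, 6) (two consecutive terms determine the rest), the sequence is periodic with period 10.
The value 5 first appears (with k ≥ 2) at b[7].

7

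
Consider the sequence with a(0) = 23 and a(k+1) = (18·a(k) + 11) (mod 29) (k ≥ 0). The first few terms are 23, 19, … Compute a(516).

11

We have a(0) = 23, a(1) = 19, a(2) = 5, a(3) = 14, a(4) = 2, a(5) = 18, a(6) = 16, a(7) = 9, a(8) = 28, a(9) = 22, a(10) = 1, a(11) = 0, a(12) = 11, a(13) = 6, a(14) = 3, a(15) = 7, a(16) = 21, a(17) = 12, a(18) = 24, a(19) = 8, a(20) = 10, a(21) = 17, a(22) = 27, a(23) = 4, a(24) = 25, a(25) = 26, a(26) = 15, a(27) = 20, a(28) = 23.
The sequence repeats with period 28.
So a(516) = a(0 + ((516-0) mod 28)) = a(12) = 11.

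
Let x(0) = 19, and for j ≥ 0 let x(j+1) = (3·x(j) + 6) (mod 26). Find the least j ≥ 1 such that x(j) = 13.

2

We have x(0) = 19; x(1) = 11; x(2) = 13; x(3) = 19.
The sequence repeats with period 3.
The value 13 first appears (with j ≥ 1) at x(2).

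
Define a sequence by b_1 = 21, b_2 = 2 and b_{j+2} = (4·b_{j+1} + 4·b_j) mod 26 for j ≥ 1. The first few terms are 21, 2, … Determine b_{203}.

b_1 = 21; b_2 = 2; b_3 = 14; b_4 = 12; b_5 = 0; b_6 = 22; b_7 = 10; b_8 = 24; b_9 = 6; b_{10} = 16; b_{11} = 10; b_{12} = 0; b_{13} = 14; b_{14} = 4; b_{15} = 20; b_{16} = 18; b_{17} = 22; b_{18} = 4; b_{19} = 0; b_{20} = 16; b_{21} = 12; b_{22} = 8; b_{23} = 2; b_{24} = 14.
Since (b_{23}, b_{24}) = (b_2, b_3) = (2, 14) (two consecutive terms determine the rest), the sequence is eventually periodic: after a pre-period of length 1 it cycles with period 21.
For j ≥ 2, b_j depends only on (j - 2) mod 21. (203 - 2) mod 21 = 12, so b_{203} = b_{14} = 4.

4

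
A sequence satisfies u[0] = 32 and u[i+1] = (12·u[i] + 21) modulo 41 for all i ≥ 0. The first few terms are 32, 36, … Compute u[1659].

Listing terms: u[0] = 32; u[1] = 36; u[2] = 2; u[3] = 4; u[4] = 28; u[5] = 29; u[6] = 0; u[7] = 21; u[8] = 27; u[9] = 17; u[10] = 20; u[11] = 15; u[12] = 37; u[13] = 14; u[14] = 25; u[15] = 34; u[16] = 19; u[17] = 3; u[18] = 16; u[19] = 8; u[20] = 35; u[21] = 31; u[22] = 24; u[23] = 22; u[24] = 39; u[25] = 38; u[26] = 26; u[27] = 5; u[28] = 40; u[29] = 9; u[30] = 6; u[31] = 11; u[32] = 30; u[33] = 12; u[34] = 1; u[35] = 33; u[36] = 7; u[37] = 23; u[38] = 10; u[39] = 18; u[40] = 32.
The sequence repeats with period 40.
So u[1659] = u[0 + ((1659-0) mod 40)] = u[19] = 8.

8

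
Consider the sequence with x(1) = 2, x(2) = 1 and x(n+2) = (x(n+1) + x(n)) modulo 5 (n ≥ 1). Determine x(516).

4

Computing terms: x(1) = 2,  x(2) = 1,  x(3) = 3,  x(4) = 4,  x(5) = 2,  x(6) = 1.
The sequence repeats with period 4.
(516 - 1) mod 4 = 3, so x(516) = x(4) = 4.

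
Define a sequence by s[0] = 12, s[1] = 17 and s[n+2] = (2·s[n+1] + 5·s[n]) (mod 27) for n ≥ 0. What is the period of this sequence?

We have s[0] = 12,  s[1] = 17,  s[2] = 13,  s[3] = 3,  s[4] = 17,  s[5] = 22,  s[6] = 21,  s[7] = 17,  s[8] = 4,  s[9] = 12,  s[10] = 17.
Since (s[9], s[10]) = (s[0], s[1]) = (12, 17) (two consecutive terms determine the rest), the sequence is periodic with period 9.

9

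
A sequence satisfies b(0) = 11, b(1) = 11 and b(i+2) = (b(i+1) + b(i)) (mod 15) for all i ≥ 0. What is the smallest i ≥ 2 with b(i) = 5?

Computing terms: b(0) = 11,  b(1) = 11,  b(2) = 7,  b(3) = 3,  b(4) = 10,  b(5) = 13,  b(6) = 8,  b(7) = 6,  b(8) = 14,  b(9) = 5,  b(10) = 4,  b(11) = 9,  b(12) = 13,  b(13) = 7,  b(14) = 5,  b(15) = 12,  b(16) = 2,  b(17) = 14,  b(18) = 1,  b(19) = 0,  b(20) = 1,  b(21) = 1,  b(22) = 2,  b(23) = 3,  b(24) = 5,  b(25) = 8,  b(26) = 13,  b(27) = 6,  b(28) = 4,  b(29) = 10,  b(30) = 14,  b(31) = 9,  b(32) = 8,  b(33) = 2,  b(34) = 10,  b(35) = 12,  b(36) = 7,  b(37) = 4,  b(38) = 11,  b(39) = 0,  b(40) = 11,  b(41) = 11.
The sequence repeats with period 40.
The value 5 first appears (with i ≥ 2) at b(9).

9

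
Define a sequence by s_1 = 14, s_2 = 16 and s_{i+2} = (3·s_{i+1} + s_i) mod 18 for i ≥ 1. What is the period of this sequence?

6

Listing terms: s_1 = 14; s_2 = 16; s_3 = 8; s_4 = 4; s_5 = 2; s_6 = 10; s_7 = 14; s_8 = 16.
The sequence repeats with period 6.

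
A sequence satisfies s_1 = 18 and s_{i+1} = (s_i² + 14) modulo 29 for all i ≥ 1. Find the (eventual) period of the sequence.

3

s_1 = 18; s_2 = 19; s_3 = 27; s_4 = 18.
Since s_4 = s_1 = 18, the sequence is periodic with period 3.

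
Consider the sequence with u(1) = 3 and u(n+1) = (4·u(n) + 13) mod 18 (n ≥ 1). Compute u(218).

7

Listing terms: u(1) = 3; u(2) = 7; u(3) = 5; u(4) = 15; u(5) = 1; u(6) = 17; u(7) = 9; u(8) = 13; u(9) = 11; u(10) = 3.
The sequence repeats with period 9.
(218 - 1) mod 9 = 1, so u(218) = u(2) = 7.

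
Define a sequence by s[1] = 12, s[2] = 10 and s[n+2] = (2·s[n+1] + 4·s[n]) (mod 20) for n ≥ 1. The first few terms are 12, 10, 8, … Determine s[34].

s[1] = 12,  s[2] = 10,  s[3] = 8,  s[4] = 16,  s[5] = 4,  s[6] = 12,  s[7] = 0,  s[8] = 8,  s[9] = 16.
Since (s[8], s[9]) = (s[3], s[4]) = (8, 16) (two consecutive terms determine the rest), the sequence is eventually periodic: after a pre-period of length 2 it cycles with period 5.
For n ≥ 3, s[n] depends only on (n - 3) mod 5. (34 - 3) mod 5 = 1, so s[34] = s[4] = 16.

16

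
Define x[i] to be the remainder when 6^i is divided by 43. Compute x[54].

1

x[0] = 1,  x[1] = 6,  x[2] = 36,  x[3] = 1.
The sequence repeats with period 3.
(54 - 0) mod 3 = 0, so x[54] = x[0] = 1.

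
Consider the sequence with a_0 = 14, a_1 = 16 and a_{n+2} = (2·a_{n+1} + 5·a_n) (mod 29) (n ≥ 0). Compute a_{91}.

Computing terms: a_0 = 14; a_1 = 16; a_2 = 15; a_3 = 23; a_4 = 5; a_5 = 9; a_6 = 14; a_7 = 15; a_8 = 13; a_9 = 14; a_{10} = 6; a_{11} = 24; a_{12} = 20; a_{13} = 15; a_{14} = 14; a_{15} = 16.
Since (a_{14}, a_{15}) = (a_0, a_1) = (14, 16) (two consecutive terms determine the rest), the sequence is periodic with period 14.
(91 - 0) mod 14 = 7, so a_{91} = a_7 = 15.

15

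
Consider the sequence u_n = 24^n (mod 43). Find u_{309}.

4

u_1 = 24; u_2 = 17; u_3 = 21; u_4 = 31; u_5 = 13; u_6 = 11; u_7 = 6; u_8 = 15; u_9 = 16; u_{10} = 40; u_{11} = 14; u_{12} = 35; u_{13} = 23; u_{14} = 36; u_{15} = 4; u_{16} = 10; u_{17} = 25; u_{18} = 41; u_{19} = 38; u_{20} = 9; u_{21} = 1; u_{22} = 24.
The sequence repeats with period 21.
(309 - 1) mod 21 = 14, so u_{309} = u_{15} = 4.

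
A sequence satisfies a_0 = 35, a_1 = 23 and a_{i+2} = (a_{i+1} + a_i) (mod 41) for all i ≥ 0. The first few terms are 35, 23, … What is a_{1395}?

40

a_0 = 35,  a_1 = 23,  a_2 = 17,  a_3 = 40,  a_4 = 16,  a_5 = 15,  a_6 = 31,  a_7 = 5,  a_8 = 36,  a_9 = 0,  a_{10} = 36,  a_{11} = 36,  a_{12} = 31,  a_{13} = 26,  a_{14} = 16,  a_{15} = 1,  a_{16} = 17,  a_{17} = 18,  a_{18} = 35,  a_{19} = 12,  a_{20} = 6,  a_{21} = 18,  a_{22} = 24,  a_{23} = 1,  a_{24} = 25,  a_{25} = 26,  a_{26} = 10,  a_{27} = 36,  a_{28} = 5,  a_{29} = 0,  a_{30} = 5,  a_{31} = 5,  a_{32} = 10,  a_{33} = 15,  a_{34} = 25,  a_{35} = 40,  a_{36} = 24,  a_{37} = 23,  a_{38} = 6,  a_{39} = 29,  a_{40} = 35,  a_{41} = 23.
The sequence repeats with period 40.
So a_{1395} = a_{0 + ((1395-0) mod 40)} = a_{35} = 40.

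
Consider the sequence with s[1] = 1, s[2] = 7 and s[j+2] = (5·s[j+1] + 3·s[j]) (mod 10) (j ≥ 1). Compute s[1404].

Listing terms: s[1] = 1,  s[2] = 7,  s[3] = 8,  s[4] = 1,  s[5] = 9,  s[6] = 8,  s[7] = 7,  s[8] = 9,  s[9] = 6,  s[10] = 7,  s[11] = 3,  s[12] = 6,  s[13] = 9,  s[14] = 3,  s[15] = 2,  s[16] = 9,  s[17] = 1,  s[18] = 2,  s[19] = 3,  s[20] = 1,  s[21] = 4,  s[22] = 3,  s[23] = 7,  s[24] = 4,  s[25] = 1,  s[26] = 7.
Since (s[25], s[26]) = (s[1], s[2]) = (1, 7) (two consecutive terms determine the rest), the sequence is periodic with period 24.
So s[1404] = s[1 + ((1404-1) mod 24)] = s[12] = 6.

6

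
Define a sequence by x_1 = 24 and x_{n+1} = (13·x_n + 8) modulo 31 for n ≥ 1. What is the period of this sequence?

30

x_1 = 24; x_2 = 10; x_3 = 14; x_4 = 4; x_5 = 29; x_6 = 13; x_7 = 22; x_8 = 15; x_9 = 17; x_{10} = 12; x_{11} = 9; x_{12} = 1; x_{13} = 21; x_{14} = 2; x_{15} = 3; x_{16} = 16; x_{17} = 30; x_{18} = 26; x_{19} = 5; x_{20} = 11; x_{21} = 27; x_{22} = 18; x_{23} = 25; x_{24} = 23; x_{25} = 28; x_{26} = 0; x_{27} = 8; x_{28} = 19; x_{29} = 7; x_{30} = 6; x_{31} = 24.
The sequence repeats with period 30.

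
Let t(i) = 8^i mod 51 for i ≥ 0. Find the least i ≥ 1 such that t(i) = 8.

Computing terms: t(0) = 1,  t(1) = 8,  t(2) = 13,  t(3) = 2,  t(4) = 16,  t(5) = 26,  t(6) = 4,  t(7) = 32,  t(8) = 1.
The sequence repeats with period 8.
The value 8 first appears (with i ≥ 1) at t(1).

1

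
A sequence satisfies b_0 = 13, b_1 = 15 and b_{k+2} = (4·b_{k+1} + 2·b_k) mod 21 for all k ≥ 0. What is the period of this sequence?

We have b_0 = 13,  b_1 = 15,  b_2 = 2,  b_3 = 17,  b_4 = 9,  b_5 = 7,  b_6 = 4,  b_7 = 9,  b_8 = 2,  b_9 = 5,  b_{10} = 3,  b_{11} = 1,  b_{12} = 10,  b_{13} = 0,  b_{14} = 20,  b_{15} = 17,  b_{16} = 3,  b_{17} = 4,  b_{18} = 1,  b_{19} = 12,  b_{20} = 8,  b_{21} = 14,  b_{22} = 9,  b_{23} = 1,  b_{24} = 1,  b_{25} = 6,  b_{26} = 5,  b_{27} = 11,  b_{28} = 12,  b_{29} = 7,  b_{30} = 10,  b_{31} = 12,  b_{32} = 5,  b_{33} = 2,  b_{34} = 18,  b_{35} = 13,  b_{36} = 4,  b_{37} = 0,  b_{38} = 8,  b_{39} = 11,  b_{40} = 18,  b_{41} = 10,  b_{42} = 13,  b_{43} = 9,  b_{44} = 20,  b_{45} = 14,  b_{46} = 12,  b_{47} = 13,  b_{48} = 13,  b_{49} = 15.
Since (b_{48}, b_{49}) = (b_0, b_1) = (13, 15) (two consecutive terms determine the rest), the sequence is periodic with period 48.

48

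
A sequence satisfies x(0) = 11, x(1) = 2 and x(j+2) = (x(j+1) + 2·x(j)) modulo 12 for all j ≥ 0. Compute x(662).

We have x(0) = 11, x(1) = 2, x(2) = 0, x(3) = 4, x(4) = 4, x(5) = 0, x(6) = 8, x(7) = 8, x(8) = 0, x(9) = 4.
Since (x(8), x(9)) = (x(2), x(3)) = (0, 4) (two consecutive terms determine the rest), the sequence is eventually periodic: after a pre-period of length 2 it cycles with period 6.
For j ≥ 2, x(j) depends only on (j - 2) mod 6. (662 - 2) mod 6 = 0, so x(662) = x(2) = 0.

0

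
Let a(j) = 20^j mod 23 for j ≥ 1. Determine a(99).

a(1) = 20, a(2) = 9, a(3) = 19, a(4) = 12, a(5) = 10, a(6) = 16, a(7) = 21, a(8) = 6, a(9) = 5, a(10) = 8, a(11) = 22, a(12) = 3, a(13) = 14, a(14) = 4, a(15) = 11, a(16) = 13, a(17) = 7, a(18) = 2, a(19) = 17, a(20) = 18, a(21) = 15, a(22) = 1, a(23) = 20.
Since a(23) = a(1) = 20, the sequence is periodic with period 22.
(99 - 1) mod 22 = 10, so a(99) = a(11) = 22.

22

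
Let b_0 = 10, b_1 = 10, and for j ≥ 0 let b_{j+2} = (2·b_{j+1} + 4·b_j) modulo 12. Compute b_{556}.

Computing terms: b_0 = 10,  b_1 = 10,  b_2 = 0,  b_3 = 4,  b_4 = 8,  b_5 = 8,  b_6 = 0,  b_7 = 8,  b_8 = 4,  b_9 = 4,  b_{10} = 0,  b_{11} = 4.
Since (b_{10}, b_{11}) = (b_2, b_3) = (0, 4) (two consecutive terms determine the rest), the sequence is eventually periodic: after a pre-period of length 2 it cycles with period 8.
For j ≥ 2, b_j depends only on (j - 2) mod 8. (556 - 2) mod 8 = 2, so b_{556} = b_4 = 8.

8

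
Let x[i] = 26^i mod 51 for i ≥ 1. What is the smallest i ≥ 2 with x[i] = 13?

2

We have x[1] = 26, x[2] = 13, x[3] = 32, x[4] = 16, x[5] = 8, x[6] = 4, x[7] = 2, x[8] = 1, x[9] = 26.
Since x[9] = x[1] = 26, the sequence is periodic with period 8.
The value 13 first appears (with i ≥ 2) at x[2].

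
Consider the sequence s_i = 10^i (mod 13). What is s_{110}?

9

Listing terms: s_1 = 10, s_2 = 9, s_3 = 12, s_4 = 3, s_5 = 4, s_6 = 1, s_7 = 10.
Since s_7 = s_1 = 10, the sequence is periodic with period 6.
So s_{110} = s_{1 + ((110-1) mod 6)} = s_2 = 9.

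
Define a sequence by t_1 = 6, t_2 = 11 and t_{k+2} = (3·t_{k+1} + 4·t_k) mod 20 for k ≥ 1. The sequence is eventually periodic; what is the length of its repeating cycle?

10

Listing terms: t_1 = 6,  t_2 = 11,  t_3 = 17,  t_4 = 15,  t_5 = 13,  t_6 = 19,  t_7 = 9,  t_8 = 3,  t_9 = 5,  t_{10} = 7,  t_{11} = 1,  t_{12} = 11,  t_{13} = 17.
Since (t_{12}, t_{13}) = (t_2, t_3) = (11, 17) (two consecutive terms determine the rest), the sequence is eventually periodic: after a pre-period of length 1 it cycles with period 10.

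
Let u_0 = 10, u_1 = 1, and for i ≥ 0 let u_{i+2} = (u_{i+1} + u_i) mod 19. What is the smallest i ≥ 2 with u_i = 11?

2

Listing terms: u_0 = 10, u_1 = 1, u_2 = 11, u_3 = 12, u_4 = 4, u_5 = 16, u_6 = 1, u_7 = 17, u_8 = 18, u_9 = 16, u_{10} = 15, u_{11} = 12, u_{12} = 8, u_{13} = 1, u_{14} = 9, u_{15} = 10, u_{16} = 0, u_{17} = 10, u_{18} = 10, u_{19} = 1.
The sequence repeats with period 18.
The value 11 first appears (with i ≥ 2) at u_2.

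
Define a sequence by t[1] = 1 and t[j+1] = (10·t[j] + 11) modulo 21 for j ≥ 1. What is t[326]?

0

We have t[1] = 1, t[2] = 0, t[3] = 11, t[4] = 16, t[5] = 3, t[6] = 20, t[7] = 1.
The sequence repeats with period 6.
So t[326] = t[1 + ((326-1) mod 6)] = t[2] = 0.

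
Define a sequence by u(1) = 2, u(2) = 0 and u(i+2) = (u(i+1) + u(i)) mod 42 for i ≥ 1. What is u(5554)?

0

u(1) = 2,  u(2) = 0,  u(3) = 2,  u(4) = 2,  u(5) = 4,  u(6) = 6,  u(7) = 10,  u(8) = 16,  u(9) = 26,  u(10) = 0,  u(11) = 26,  u(12) = 26,  u(13) = 10,  u(14) = 36,  u(15) = 4,  u(16) = 40,  u(17) = 2,  u(18) = 0.
The sequence repeats with period 16.
So u(5554) = u(1 + ((5554-1) mod 16)) = u(2) = 0.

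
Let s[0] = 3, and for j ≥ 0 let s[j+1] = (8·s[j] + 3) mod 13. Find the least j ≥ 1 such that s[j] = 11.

2

Computing terms: s[0] = 3,  s[1] = 1,  s[2] = 11,  s[3] = 0,  s[4] = 3.
The sequence repeats with period 4.
The value 11 first appears (with j ≥ 1) at s[2].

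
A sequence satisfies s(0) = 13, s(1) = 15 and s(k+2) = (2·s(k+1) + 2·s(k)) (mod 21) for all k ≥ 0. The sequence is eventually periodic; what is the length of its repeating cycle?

Computing terms: s(0) = 13; s(1) = 15; s(2) = 14; s(3) = 16; s(4) = 18; s(5) = 5; s(6) = 4; s(7) = 18; s(8) = 2; s(9) = 19; s(10) = 0; s(11) = 17; s(12) = 13; s(13) = 18; s(14) = 20; s(15) = 13; s(16) = 3; s(17) = 11; s(18) = 7; s(19) = 15; s(20) = 2; s(21) = 13; s(22) = 9; s(23) = 2; s(24) = 1; s(25) = 6; s(26) = 14; s(27) = 19; s(28) = 3; s(29) = 2; s(30) = 10; s(31) = 3; s(32) = 5; s(33) = 16; s(34) = 0; s(35) = 11; s(36) = 1; s(37) = 3; s(38) = 8; s(39) = 1; s(40) = 18; s(41) = 17; s(42) = 7; s(43) = 6; s(44) = 5; s(45) = 1; s(46) = 12; s(47) = 5; s(48) = 13; s(49) = 15.
The sequence repeats with period 48.

48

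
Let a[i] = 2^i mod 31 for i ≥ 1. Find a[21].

2

We have a[1] = 2; a[2] = 4; a[3] = 8; a[4] = 16; a[5] = 1; a[6] = 2.
Since a[6] = a[1] = 2, the sequence is periodic with period 5.
So a[21] = a[1 + ((21-1) mod 5)] = a[1] = 2.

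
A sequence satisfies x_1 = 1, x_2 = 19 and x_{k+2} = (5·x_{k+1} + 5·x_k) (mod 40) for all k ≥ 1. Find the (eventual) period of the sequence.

We have x_1 = 1,  x_2 = 19,  x_3 = 20,  x_4 = 35,  x_5 = 35,  x_6 = 30,  x_7 = 5,  x_8 = 15,  x_9 = 20,  x_{10} = 15,  x_{11} = 15,  x_{12} = 30,  x_{13} = 25,  x_{14} = 35,  x_{15} = 20,  x_{16} = 35.
Since (x_{15}, x_{16}) = (x_3, x_4) = (20, 35) (two consecutive terms determine the rest), the sequence is eventually periodic: after a pre-period of length 2 it cycles with period 12.

12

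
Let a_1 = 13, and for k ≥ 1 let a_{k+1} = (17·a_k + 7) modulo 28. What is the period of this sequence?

12

a_1 = 13,  a_2 = 4,  a_3 = 19,  a_4 = 22,  a_5 = 17,  a_6 = 16,  a_7 = 27,  a_8 = 18,  a_9 = 5,  a_{10} = 8,  a_{11} = 3,  a_{12} = 2,  a_{13} = 13.
Since a_{13} = a_1 = 13, the sequence is periodic with period 12.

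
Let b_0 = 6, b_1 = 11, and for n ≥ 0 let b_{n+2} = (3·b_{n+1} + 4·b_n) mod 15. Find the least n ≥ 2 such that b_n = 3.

4

b_0 = 6; b_1 = 11; b_2 = 12; b_3 = 5; b_4 = 3; b_5 = 14; b_6 = 9; b_7 = 8; b_8 = 0; b_9 = 2; b_{10} = 6; b_{11} = 11.
The sequence repeats with period 10.
The value 3 first appears (with n ≥ 2) at b_4.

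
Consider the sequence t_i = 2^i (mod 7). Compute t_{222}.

1

We have t_0 = 1, t_1 = 2, t_2 = 4, t_3 = 1.
The sequence repeats with period 3.
(222 - 0) mod 3 = 0, so t_{222} = t_0 = 1.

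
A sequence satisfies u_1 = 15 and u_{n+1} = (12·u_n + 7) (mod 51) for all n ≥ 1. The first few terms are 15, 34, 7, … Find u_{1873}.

Listing terms: u_1 = 15,  u_2 = 34,  u_3 = 7,  u_4 = 40,  u_5 = 28,  u_6 = 37,  u_7 = 43,  u_8 = 13,  u_9 = 10,  u_{10} = 25,  u_{11} = 1,  u_{12} = 19,  u_{13} = 31,  u_{14} = 22,  u_{15} = 16,  u_{16} = 46,  u_{17} = 49,  u_{18} = 34.
Since u_{18} = u_2 = 34, the sequence is eventually periodic: after a pre-period of length 1 it cycles with period 16.
For n ≥ 2, u_n depends only on (n - 2) mod 16. (1873 - 2) mod 16 = 15, so u_{1873} = u_{17} = 49.

49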